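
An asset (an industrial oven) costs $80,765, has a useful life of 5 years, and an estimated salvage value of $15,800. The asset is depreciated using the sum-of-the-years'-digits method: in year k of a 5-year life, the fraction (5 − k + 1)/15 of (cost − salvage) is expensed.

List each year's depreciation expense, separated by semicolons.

$21,655; $17,324; $12,993; $8,662; $4,331

Depreciable base = $80,765 − $15,800 = $64,965.
Sum of the years' digits = 5+4+3+2+1 = 15.
Year 1: $64,965 × 5/15 = $21,655. Book value $59,110.
Year 2: $64,965 × 4/15 = $17,324. Book value $41,786.
Year 3: $64,965 × 3/15 = $12,993. Book value $28,793.
Year 4: $64,965 × 2/15 = $8,662. Book value $20,131.
Year 5: $64,965 × 1/15 = $4,331. Book value $15,800.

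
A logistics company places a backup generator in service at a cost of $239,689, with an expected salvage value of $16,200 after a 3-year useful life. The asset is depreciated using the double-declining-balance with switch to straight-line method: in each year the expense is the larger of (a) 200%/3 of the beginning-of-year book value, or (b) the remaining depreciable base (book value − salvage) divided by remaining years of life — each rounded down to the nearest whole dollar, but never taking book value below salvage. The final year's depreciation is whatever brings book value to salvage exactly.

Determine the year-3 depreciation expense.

Depreciable base = $239,689 − $16,200 = $223,489.
Year 1: DB = ⌊$239,689 × 200%/3⌋ = $159,792; SL = ⌊$223,489/3⌋ = $74,496 → take DB $159,792. Book value $79,897.
Year 2: DB = ⌊$79,897 × 200%/3⌋ = $53,264; SL = ⌊$63,697/2⌋ = $31,848 → take DB $53,264. Book value $26,633.
Year 3 (final): $26,633 − $16,200 = $10,433. Book value $16,200.

$10,433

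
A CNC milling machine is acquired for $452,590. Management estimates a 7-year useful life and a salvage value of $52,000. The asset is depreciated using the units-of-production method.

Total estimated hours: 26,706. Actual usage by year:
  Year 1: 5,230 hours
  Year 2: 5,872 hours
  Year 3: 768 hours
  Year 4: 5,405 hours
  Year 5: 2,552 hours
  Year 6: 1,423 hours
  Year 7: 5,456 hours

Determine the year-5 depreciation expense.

Depreciable base = $452,590 − $52,000 = $400,590.
Rate = $400,590 / 26,706 hours = $15 per hour.
Year 1: 5,230 × $15 = $78,450. Book value $374,140.
Year 2: 5,872 × $15 = $88,080. Book value $286,060.
Year 3: 768 × $15 = $11,520. Book value $274,540.
Year 4: 5,405 × $15 = $81,075. Book value $193,465.
Year 5: 2,552 × $15 = $38,280. Book value $155,185.

$38,280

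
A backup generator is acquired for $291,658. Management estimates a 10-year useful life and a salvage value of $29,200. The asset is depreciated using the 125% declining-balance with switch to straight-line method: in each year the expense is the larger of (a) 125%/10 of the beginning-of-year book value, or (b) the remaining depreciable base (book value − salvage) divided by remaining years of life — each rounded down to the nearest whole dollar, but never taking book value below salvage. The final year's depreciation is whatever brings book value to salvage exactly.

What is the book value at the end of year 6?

Depreciable base = $291,658 − $29,200 = $262,458.
Year 1: DB = ⌊$291,658 × 125%/10⌋ = $36,457; SL = ⌊$262,458/10⌋ = $26,245 → take DB $36,457. Book value $255,201.
Year 2: DB = ⌊$255,201 × 125%/10⌋ = $31,900; SL = ⌊$226,001/9⌋ = $25,111 → take DB $31,900. Book value $223,301.
Year 3: DB = ⌊$223,301 × 125%/10⌋ = $27,912; SL = ⌊$194,101/8⌋ = $24,262 → take DB $27,912. Book value $195,389.
Year 4: DB = ⌊$195,389 × 125%/10⌋ = $24,423; SL = ⌊$166,189/7⌋ = $23,741 → take DB $24,423. Book value $170,966.
Year 5: DB = ⌊$170,966 × 125%/10⌋ = $21,370; SL = ⌊$141,766/6⌋ = $23,627 → take SL $23,627. Book value $147,339.
Year 6: DB = ⌊$147,339 × 125%/10⌋ = $18,417; SL = ⌊$118,139/5⌋ = $23,627 → take SL $23,627. Book value $123,712.

$123,712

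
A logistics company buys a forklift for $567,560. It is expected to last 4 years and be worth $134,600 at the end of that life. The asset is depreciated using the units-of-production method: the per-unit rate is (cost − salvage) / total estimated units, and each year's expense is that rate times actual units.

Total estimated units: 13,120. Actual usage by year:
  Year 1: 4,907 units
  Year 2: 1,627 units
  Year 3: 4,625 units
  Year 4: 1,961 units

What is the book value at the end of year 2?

Depreciable base = $567,560 − $134,600 = $432,960.
Rate = $432,960 / 13,120 units = $33 per unit.
Year 1: 4,907 × $33 = $161,931. Book value $405,629.
Year 2: 1,627 × $33 = $53,691. Book value $351,938.

$351,938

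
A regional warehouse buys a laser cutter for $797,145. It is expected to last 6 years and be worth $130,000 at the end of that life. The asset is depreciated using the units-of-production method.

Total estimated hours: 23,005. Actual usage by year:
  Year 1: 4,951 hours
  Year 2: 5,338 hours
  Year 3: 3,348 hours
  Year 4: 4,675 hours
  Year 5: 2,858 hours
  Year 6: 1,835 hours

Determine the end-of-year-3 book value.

$401,672

Depreciable base = $797,145 − $130,000 = $667,145.
Rate = $667,145 / 23,005 hours = $29 per hour.
Year 1: 4,951 × $29 = $143,579. Book value $653,566.
Year 2: 5,338 × $29 = $154,802. Book value $498,764.
Year 3: 3,348 × $29 = $97,092. Book value $401,672.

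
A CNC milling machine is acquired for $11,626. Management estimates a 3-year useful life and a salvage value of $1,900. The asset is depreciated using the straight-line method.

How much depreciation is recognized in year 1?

Depreciable base = $11,626 − $1,900 = $9,726.
Annual expense = $9,726 / 3 = $3,242.

$3,242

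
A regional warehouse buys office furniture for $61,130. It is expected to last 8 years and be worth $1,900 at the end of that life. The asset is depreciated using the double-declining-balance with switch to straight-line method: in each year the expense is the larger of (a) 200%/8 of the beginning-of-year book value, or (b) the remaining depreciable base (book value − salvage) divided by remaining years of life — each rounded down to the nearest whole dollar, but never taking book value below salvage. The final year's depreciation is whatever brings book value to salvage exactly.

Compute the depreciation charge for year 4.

Depreciable base = $61,130 − $1,900 = $59,230.
Year 1: DB = ⌊$61,130 × 200%/8⌋ = $15,282; SL = ⌊$59,230/8⌋ = $7,403 → take DB $15,282. Book value $45,848.
Year 2: DB = ⌊$45,848 × 200%/8⌋ = $11,462; SL = ⌊$43,948/7⌋ = $6,278 → take DB $11,462. Book value $34,386.
Year 3: DB = ⌊$34,386 × 200%/8⌋ = $8,596; SL = ⌊$32,486/6⌋ = $5,414 → take DB $8,596. Book value $25,790.
Year 4: DB = ⌊$25,790 × 200%/8⌋ = $6,447; SL = ⌊$23,890/5⌋ = $4,778 → take DB $6,447. Book value $19,343.

$6,447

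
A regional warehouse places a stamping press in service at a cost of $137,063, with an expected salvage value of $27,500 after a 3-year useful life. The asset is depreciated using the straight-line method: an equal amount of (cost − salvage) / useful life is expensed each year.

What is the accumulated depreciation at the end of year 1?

$36,521

Depreciable base = $137,063 − $27,500 = $109,563.
Annual expense = $109,563 / 3 = $36,521.
End of year 1: book value $100,542.
Accumulated through year 1 = $137,063 − $100,542 = $36,521.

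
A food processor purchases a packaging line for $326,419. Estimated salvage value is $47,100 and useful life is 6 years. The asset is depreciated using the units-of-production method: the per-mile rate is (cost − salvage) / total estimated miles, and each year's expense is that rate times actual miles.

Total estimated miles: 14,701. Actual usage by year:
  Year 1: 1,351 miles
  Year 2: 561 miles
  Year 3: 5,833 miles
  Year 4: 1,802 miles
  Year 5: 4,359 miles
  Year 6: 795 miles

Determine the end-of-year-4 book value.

$145,026

Depreciable base = $326,419 − $47,100 = $279,319.
Rate = $279,319 / 14,701 miles = $19 per mile.
Year 1: 1,351 × $19 = $25,669. Book value $300,750.
Year 2: 561 × $19 = $10,659. Book value $290,091.
Year 3: 5,833 × $19 = $110,827. Book value $179,264.
Year 4: 1,802 × $19 = $34,238. Book value $145,026.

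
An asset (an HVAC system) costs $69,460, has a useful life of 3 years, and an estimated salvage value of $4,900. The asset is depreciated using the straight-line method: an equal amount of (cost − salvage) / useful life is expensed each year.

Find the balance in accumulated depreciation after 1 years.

Depreciable base = $69,460 − $4,900 = $64,560.
Annual expense = $64,560 / 3 = $21,520.
End of year 1: book value $47,940.
Accumulated through year 1 = $69,460 − $47,940 = $21,520.

$21,520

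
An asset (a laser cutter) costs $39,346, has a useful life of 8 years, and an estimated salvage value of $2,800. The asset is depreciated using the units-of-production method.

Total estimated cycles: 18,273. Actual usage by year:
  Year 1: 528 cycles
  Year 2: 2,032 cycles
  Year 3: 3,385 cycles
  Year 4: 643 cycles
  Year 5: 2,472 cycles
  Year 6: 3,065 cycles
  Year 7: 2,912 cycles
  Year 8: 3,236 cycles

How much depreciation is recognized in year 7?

$5,824

Depreciable base = $39,346 − $2,800 = $36,546.
Rate = $36,546 / 18,273 cycles = $2 per cycle.
Year 1: 528 × $2 = $1,056. Book value $38,290.
Year 2: 2,032 × $2 = $4,064. Book value $34,226.
Year 3: 3,385 × $2 = $6,770. Book value $27,456.
Year 4: 643 × $2 = $1,286. Book value $26,170.
Year 5: 2,472 × $2 = $4,944. Book value $21,226.
Year 6: 3,065 × $2 = $6,130. Book value $15,096.
Year 7: 2,912 × $2 = $5,824. Book value $9,272.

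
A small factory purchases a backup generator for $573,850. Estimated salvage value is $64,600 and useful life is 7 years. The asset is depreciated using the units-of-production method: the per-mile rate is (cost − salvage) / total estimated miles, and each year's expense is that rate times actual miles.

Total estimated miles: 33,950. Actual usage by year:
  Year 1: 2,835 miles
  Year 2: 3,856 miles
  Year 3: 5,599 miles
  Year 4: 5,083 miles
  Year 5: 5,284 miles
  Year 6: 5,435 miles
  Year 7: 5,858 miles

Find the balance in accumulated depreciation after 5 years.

Depreciable base = $573,850 − $64,600 = $509,250.
Rate = $509,250 / 33,950 miles = $15 per mile.
Year 1: 2,835 × $15 = $42,525. Book value $531,325.
Year 2: 3,856 × $15 = $57,840. Book value $473,485.
Year 3: 5,599 × $15 = $83,985. Book value $389,500.
Year 4: 5,083 × $15 = $76,245. Book value $313,255.
Year 5: 5,284 × $15 = $79,260. Book value $233,995.
Accumulated through year 5 = $573,850 − $233,995 = $339,855.

$339,855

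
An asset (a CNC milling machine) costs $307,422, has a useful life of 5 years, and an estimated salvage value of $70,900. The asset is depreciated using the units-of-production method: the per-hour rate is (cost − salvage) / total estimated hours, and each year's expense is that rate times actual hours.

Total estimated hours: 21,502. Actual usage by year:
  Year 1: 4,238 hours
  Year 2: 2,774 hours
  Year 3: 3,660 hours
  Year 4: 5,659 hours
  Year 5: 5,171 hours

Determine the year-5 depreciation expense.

$56,881

Depreciable base = $307,422 − $70,900 = $236,522.
Rate = $236,522 / 21,502 hours = $11 per hour.
Year 1: 4,238 × $11 = $46,618. Book value $260,804.
Year 2: 2,774 × $11 = $30,514. Book value $230,290.
Year 3: 3,660 × $11 = $40,260. Book value $190,030.
Year 4: 5,659 × $11 = $62,249. Book value $127,781.
Year 5: 5,171 × $11 = $56,881. Book value $70,900.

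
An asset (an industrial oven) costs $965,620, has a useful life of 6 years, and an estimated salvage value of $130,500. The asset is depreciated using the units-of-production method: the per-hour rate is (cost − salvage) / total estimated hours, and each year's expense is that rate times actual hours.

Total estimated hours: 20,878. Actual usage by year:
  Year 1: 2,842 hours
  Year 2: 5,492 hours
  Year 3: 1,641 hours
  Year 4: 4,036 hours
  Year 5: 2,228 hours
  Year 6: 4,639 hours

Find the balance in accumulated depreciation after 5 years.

$649,560

Depreciable base = $965,620 − $130,500 = $835,120.
Rate = $835,120 / 20,878 hours = $40 per hour.
Year 1: 2,842 × $40 = $113,680. Book value $851,940.
Year 2: 5,492 × $40 = $219,680. Book value $632,260.
Year 3: 1,641 × $40 = $65,640. Book value $566,620.
Year 4: 4,036 × $40 = $161,440. Book value $405,180.
Year 5: 2,228 × $40 = $89,120. Book value $316,060.
Accumulated through year 5 = $965,620 − $316,060 = $649,560.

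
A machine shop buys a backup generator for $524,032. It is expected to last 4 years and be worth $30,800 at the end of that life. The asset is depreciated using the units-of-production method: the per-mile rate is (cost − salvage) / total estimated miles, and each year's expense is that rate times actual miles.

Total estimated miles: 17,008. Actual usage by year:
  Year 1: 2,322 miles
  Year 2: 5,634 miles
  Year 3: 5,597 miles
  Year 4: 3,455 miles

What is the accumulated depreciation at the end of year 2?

$230,724

Depreciable base = $524,032 − $30,800 = $493,232.
Rate = $493,232 / 17,008 miles = $29 per mile.
Year 1: 2,322 × $29 = $67,338. Book value $456,694.
Year 2: 5,634 × $29 = $163,386. Book value $293,308.
Accumulated through year 2 = $524,032 − $293,308 = $230,724.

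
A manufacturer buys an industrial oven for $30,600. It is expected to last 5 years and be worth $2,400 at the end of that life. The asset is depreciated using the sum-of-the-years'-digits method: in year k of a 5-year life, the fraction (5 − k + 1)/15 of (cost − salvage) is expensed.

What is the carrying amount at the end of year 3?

Depreciable base = $30,600 − $2,400 = $28,200.
Sum of the years' digits = 5+4+3+2+1 = 15.
Year 1: $28,200 × 5/15 = $9,400. Book value $21,200.
Year 2: $28,200 × 4/15 = $7,520. Book value $13,680.
Year 3: $28,200 × 3/15 = $5,640. Book value $8,040.

$8,040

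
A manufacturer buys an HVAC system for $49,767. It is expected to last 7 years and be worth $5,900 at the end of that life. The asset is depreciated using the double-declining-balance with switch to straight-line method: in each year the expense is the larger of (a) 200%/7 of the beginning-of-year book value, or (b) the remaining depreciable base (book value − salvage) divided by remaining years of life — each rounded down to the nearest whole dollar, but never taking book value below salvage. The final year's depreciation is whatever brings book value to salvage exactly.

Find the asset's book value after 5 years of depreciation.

Depreciable base = $49,767 − $5,900 = $43,867.
Year 1: DB = ⌊$49,767 × 200%/7⌋ = $14,219; SL = ⌊$43,867/7⌋ = $6,266 → take DB $14,219. Book value $35,548.
Year 2: DB = ⌊$35,548 × 200%/7⌋ = $10,156; SL = ⌊$29,648/6⌋ = $4,941 → take DB $10,156. Book value $25,392.
Year 3: DB = ⌊$25,392 × 200%/7⌋ = $7,254; SL = ⌊$19,492/5⌋ = $3,898 → take DB $7,254. Book value $18,138.
Year 4: DB = ⌊$18,138 × 200%/7⌋ = $5,182; SL = ⌊$12,238/4⌋ = $3,059 → take DB $5,182. Book value $12,956.
Year 5: DB = ⌊$12,956 × 200%/7⌋ = $3,701; SL = ⌊$7,056/3⌋ = $2,352 → take DB $3,701. Book value $9,255.

$9,255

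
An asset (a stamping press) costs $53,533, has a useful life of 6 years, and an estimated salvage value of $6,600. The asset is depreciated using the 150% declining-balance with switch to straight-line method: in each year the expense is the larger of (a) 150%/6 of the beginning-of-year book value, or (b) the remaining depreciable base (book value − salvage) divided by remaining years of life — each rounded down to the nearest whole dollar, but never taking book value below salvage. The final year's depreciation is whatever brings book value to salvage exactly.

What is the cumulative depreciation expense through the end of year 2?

Depreciable base = $53,533 − $6,600 = $46,933.
Year 1: DB = ⌊$53,533 × 150%/6⌋ = $13,383; SL = ⌊$46,933/6⌋ = $7,822 → take DB $13,383. Book value $40,150.
Year 2: DB = ⌊$40,150 × 150%/6⌋ = $10,037; SL = ⌊$33,550/5⌋ = $6,710 → take DB $10,037. Book value $30,113.
Accumulated through year 2 = $53,533 − $30,113 = $23,420.

$23,420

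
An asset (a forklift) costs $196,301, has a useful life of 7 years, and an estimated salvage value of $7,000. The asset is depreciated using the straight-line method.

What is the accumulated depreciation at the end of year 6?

Depreciable base = $196,301 − $7,000 = $189,301.
Annual expense = $189,301 / 7 = $27,043.
End of year 1: book value $169,258.
End of year 2: book value $142,215.
End of year 3: book value $115,172.
End of year 4: book value $88,129.
End of year 5: book value $61,086.
End of year 6: book value $34,043.
Accumulated through year 6 = $196,301 − $34,043 = $162,258.

$162,258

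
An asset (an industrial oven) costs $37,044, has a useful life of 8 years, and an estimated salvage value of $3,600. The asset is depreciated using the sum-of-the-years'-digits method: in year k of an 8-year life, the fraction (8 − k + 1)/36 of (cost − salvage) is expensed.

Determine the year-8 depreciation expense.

Depreciable base = $37,044 − $3,600 = $33,444.
Sum of the years' digits = 8+7+6+5+4+3+2+1 = 36.
Year 1: $33,444 × 8/36 = $7,432. Book value $29,612.
Year 2: $33,444 × 7/36 = $6,503. Book value $23,109.
Year 3: $33,444 × 6/36 = $5,574. Book value $17,535.
Year 4: $33,444 × 5/36 = $4,645. Book value $12,890.
Year 5: $33,444 × 4/36 = $3,716. Book value $9,174.
Year 6: $33,444 × 3/36 = $2,787. Book value $6,387.
Year 7: $33,444 × 2/36 = $1,858. Book value $4,529.
Year 8: $33,444 × 1/36 = $929. Book value $3,600.

$929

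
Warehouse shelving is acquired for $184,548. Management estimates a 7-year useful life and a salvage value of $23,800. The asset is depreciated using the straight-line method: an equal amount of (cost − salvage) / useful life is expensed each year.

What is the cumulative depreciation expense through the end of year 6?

$137,784

Depreciable base = $184,548 − $23,800 = $160,748.
Annual expense = $160,748 / 7 = $22,964.
End of year 1: book value $161,584.
End of year 2: book value $138,620.
End of year 3: book value $115,656.
End of year 4: book value $92,692.
End of year 5: book value $69,728.
End of year 6: book value $46,764.
Accumulated through year 6 = $184,548 − $46,764 = $137,784.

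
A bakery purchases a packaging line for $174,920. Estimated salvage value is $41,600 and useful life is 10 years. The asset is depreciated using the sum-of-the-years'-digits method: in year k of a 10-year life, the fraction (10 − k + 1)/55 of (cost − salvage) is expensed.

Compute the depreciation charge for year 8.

Depreciable base = $174,920 − $41,600 = $133,320.
Sum of the years' digits = 10+9+8+7+6+5+4+3+2+1 = 55.
Year 1: $133,320 × 10/55 = $24,240. Book value $150,680.
Year 2: $133,320 × 9/55 = $21,816. Book value $128,864.
Year 3: $133,320 × 8/55 = $19,392. Book value $109,472.
Year 4: $133,320 × 7/55 = $16,968. Book value $92,504.
Year 5: $133,320 × 6/55 = $14,544. Book value $77,960.
Year 6: $133,320 × 5/55 = $12,120. Book value $65,840.
Year 7: $133,320 × 4/55 = $9,696. Book value $56,144.
Year 8: $133,320 × 3/55 = $7,272. Book value $48,872.

$7,272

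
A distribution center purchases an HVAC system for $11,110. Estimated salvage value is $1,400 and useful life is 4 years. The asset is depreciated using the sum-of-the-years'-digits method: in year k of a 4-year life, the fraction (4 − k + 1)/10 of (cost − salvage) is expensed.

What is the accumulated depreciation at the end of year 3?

Depreciable base = $11,110 − $1,400 = $9,710.
Sum of the years' digits = 4+3+2+1 = 10.
Year 1: $9,710 × 4/10 = $3,884. Book value $7,226.
Year 2: $9,710 × 3/10 = $2,913. Book value $4,313.
Year 3: $9,710 × 2/10 = $1,942. Book value $2,371.
Accumulated through year 3 = $11,110 − $2,371 = $8,739.

$8,739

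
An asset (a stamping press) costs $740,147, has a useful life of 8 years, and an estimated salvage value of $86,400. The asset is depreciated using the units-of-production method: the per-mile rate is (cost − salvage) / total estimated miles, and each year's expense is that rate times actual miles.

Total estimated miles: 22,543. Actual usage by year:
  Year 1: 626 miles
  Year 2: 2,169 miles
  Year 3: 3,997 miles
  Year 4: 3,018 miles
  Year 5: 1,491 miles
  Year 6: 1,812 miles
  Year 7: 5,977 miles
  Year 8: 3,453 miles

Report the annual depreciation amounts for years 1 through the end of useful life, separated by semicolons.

Depreciable base = $740,147 − $86,400 = $653,747.
Rate = $653,747 / 22,543 miles = $29 per mile.
Year 1: 626 × $29 = $18,154. Book value $721,993.
Year 2: 2,169 × $29 = $62,901. Book value $659,092.
Year 3: 3,997 × $29 = $115,913. Book value $543,179.
Year 4: 3,018 × $29 = $87,522. Book value $455,657.
Year 5: 1,491 × $29 = $43,239. Book value $412,418.
Year 6: 1,812 × $29 = $52,548. Book value $359,870.
Year 7: 5,977 × $29 = $173,333. Book value $186,537.
Year 8: 3,453 × $29 = $100,137. Book value $86,400.

$18,154; $62,901; $115,913; $87,522; $43,239; $52,548; $173,333; $100,137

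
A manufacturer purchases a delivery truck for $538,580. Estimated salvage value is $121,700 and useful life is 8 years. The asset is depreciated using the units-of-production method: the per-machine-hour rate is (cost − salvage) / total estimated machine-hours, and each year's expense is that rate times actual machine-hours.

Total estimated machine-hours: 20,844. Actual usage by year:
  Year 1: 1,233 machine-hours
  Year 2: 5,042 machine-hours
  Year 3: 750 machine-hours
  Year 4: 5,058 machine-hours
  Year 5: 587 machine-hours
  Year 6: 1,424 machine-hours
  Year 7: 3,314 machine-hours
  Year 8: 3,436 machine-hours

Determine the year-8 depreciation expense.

Depreciable base = $538,580 − $121,700 = $416,880.
Rate = $416,880 / 20,844 machine-hours = $20 per machine-hour.
Year 1: 1,233 × $20 = $24,660. Book value $513,920.
Year 2: 5,042 × $20 = $100,840. Book value $413,080.
Year 3: 750 × $20 = $15,000. Book value $398,080.
Year 4: 5,058 × $20 = $101,160. Book value $296,920.
Year 5: 587 × $20 = $11,740. Book value $285,180.
Year 6: 1,424 × $20 = $28,480. Book value $256,700.
Year 7: 3,314 × $20 = $66,280. Book value $190,420.
Year 8: 3,436 × $20 = $68,720. Book value $121,700.

$68,720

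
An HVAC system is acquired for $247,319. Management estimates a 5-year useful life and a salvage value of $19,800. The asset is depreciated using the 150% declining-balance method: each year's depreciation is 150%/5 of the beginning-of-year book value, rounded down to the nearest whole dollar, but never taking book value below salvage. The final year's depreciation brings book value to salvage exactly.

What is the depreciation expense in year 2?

$51,937

Depreciable base = $247,319 − $19,800 = $227,519.
Year 1: ⌊$247,319 × 150%/5⌋ = $74,195. Book value $173,124.
Year 2: ⌊$173,124 × 150%/5⌋ = $51,937. Book value $121,187.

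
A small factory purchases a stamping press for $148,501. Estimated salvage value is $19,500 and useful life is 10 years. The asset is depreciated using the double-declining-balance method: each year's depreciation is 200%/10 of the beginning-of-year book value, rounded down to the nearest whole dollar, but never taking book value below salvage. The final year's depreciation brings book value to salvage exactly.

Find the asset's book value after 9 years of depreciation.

$19,933

Depreciable base = $148,501 − $19,500 = $129,001.
Year 1: ⌊$148,501 × 200%/10⌋ = $29,700. Book value $118,801.
Year 2: ⌊$118,801 × 200%/10⌋ = $23,760. Book value $95,041.
Year 3: ⌊$95,041 × 200%/10⌋ = $19,008. Book value $76,033.
Year 4: ⌊$76,033 × 200%/10⌋ = $15,206. Book value $60,827.
Year 5: ⌊$60,827 × 200%/10⌋ = $12,165. Book value $48,662.
Year 6: ⌊$48,662 × 200%/10⌋ = $9,732. Book value $38,930.
Year 7: ⌊$38,930 × 200%/10⌋ = $7,786. Book value $31,144.
Year 8: ⌊$31,144 × 200%/10⌋ = $6,228. Book value $24,916.
Year 9: ⌊$24,916 × 200%/10⌋ = $4,983. Book value $19,933.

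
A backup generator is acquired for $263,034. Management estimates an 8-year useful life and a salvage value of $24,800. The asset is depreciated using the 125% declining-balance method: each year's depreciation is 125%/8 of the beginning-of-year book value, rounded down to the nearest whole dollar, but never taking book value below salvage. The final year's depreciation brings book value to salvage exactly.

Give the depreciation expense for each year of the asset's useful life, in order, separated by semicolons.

$41,099; $34,677; $29,259; $24,687; $20,830; $17,575; $14,829; $55,278

Depreciable base = $263,034 − $24,800 = $238,234.
Year 1: ⌊$263,034 × 125%/8⌋ = $41,099. Book value $221,935.
Year 2: ⌊$221,935 × 125%/8⌋ = $34,677. Book value $187,258.
Year 3: ⌊$187,258 × 125%/8⌋ = $29,259. Book value $157,999.
Year 4: ⌊$157,999 × 125%/8⌋ = $24,687. Book value $133,312.
Year 5: ⌊$133,312 × 125%/8⌋ = $20,830. Book value $112,482.
Year 6: ⌊$112,482 × 125%/8⌋ = $17,575. Book value $94,907.
Year 7: ⌊$94,907 × 125%/8⌋ = $14,829. Book value $80,078.
Year 8 (final): $80,078 − $24,800 = $55,278. Book value $24,800.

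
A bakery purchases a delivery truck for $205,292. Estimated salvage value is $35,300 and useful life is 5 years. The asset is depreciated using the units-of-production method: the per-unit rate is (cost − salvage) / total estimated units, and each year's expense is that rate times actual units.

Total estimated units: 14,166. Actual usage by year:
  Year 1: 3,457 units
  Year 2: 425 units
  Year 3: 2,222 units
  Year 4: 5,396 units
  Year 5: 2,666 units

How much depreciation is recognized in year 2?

Depreciable base = $205,292 − $35,300 = $169,992.
Rate = $169,992 / 14,166 units = $12 per unit.
Year 1: 3,457 × $12 = $41,484. Book value $163,808.
Year 2: 425 × $12 = $5,100. Book value $158,708.

$5,100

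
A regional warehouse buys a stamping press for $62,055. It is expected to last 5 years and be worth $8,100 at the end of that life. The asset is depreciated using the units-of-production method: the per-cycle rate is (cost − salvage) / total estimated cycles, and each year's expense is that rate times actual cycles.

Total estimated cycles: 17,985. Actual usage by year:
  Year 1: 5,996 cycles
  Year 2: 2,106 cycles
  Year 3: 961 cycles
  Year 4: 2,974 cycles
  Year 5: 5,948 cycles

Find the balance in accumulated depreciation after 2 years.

$24,306

Depreciable base = $62,055 − $8,100 = $53,955.
Rate = $53,955 / 17,985 cycles = $3 per cycle.
Year 1: 5,996 × $3 = $17,988. Book value $44,067.
Year 2: 2,106 × $3 = $6,318. Book value $37,749.
Accumulated through year 2 = $62,055 − $37,749 = $24,306.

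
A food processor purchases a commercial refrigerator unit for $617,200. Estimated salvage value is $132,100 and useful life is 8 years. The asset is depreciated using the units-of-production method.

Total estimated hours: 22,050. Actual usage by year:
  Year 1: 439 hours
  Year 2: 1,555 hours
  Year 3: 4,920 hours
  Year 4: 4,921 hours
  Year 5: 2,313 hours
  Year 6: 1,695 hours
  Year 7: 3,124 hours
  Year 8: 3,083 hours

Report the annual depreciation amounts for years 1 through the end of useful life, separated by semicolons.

$9,658; $34,210; $108,240; $108,262; $50,886; $37,290; $68,728; $67,826

Depreciable base = $617,200 − $132,100 = $485,100.
Rate = $485,100 / 22,050 hours = $22 per hour.
Year 1: 439 × $22 = $9,658. Book value $607,542.
Year 2: 1,555 × $22 = $34,210. Book value $573,332.
Year 3: 4,920 × $22 = $108,240. Book value $465,092.
Year 4: 4,921 × $22 = $108,262. Book value $356,830.
Year 5: 2,313 × $22 = $50,886. Book value $305,944.
Year 6: 1,695 × $22 = $37,290. Book value $268,654.
Year 7: 3,124 × $22 = $68,728. Book value $199,926.
Year 8: 3,083 × $22 = $67,826. Book value $132,100.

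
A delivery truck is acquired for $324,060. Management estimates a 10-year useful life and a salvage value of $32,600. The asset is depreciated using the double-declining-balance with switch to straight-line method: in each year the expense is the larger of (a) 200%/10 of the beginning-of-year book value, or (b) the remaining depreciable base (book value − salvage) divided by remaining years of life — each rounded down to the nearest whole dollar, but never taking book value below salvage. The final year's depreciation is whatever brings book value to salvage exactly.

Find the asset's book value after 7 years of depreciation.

$67,962

Depreciable base = $324,060 − $32,600 = $291,460.
Year 1: DB = ⌊$324,060 × 200%/10⌋ = $64,812; SL = ⌊$291,460/10⌋ = $29,146 → take DB $64,812. Book value $259,248.
Year 2: DB = ⌊$259,248 × 200%/10⌋ = $51,849; SL = ⌊$226,648/9⌋ = $25,183 → take DB $51,849. Book value $207,399.
Year 3: DB = ⌊$207,399 × 200%/10⌋ = $41,479; SL = ⌊$174,799/8⌋ = $21,849 → take DB $41,479. Book value $165,920.
Year 4: DB = ⌊$165,920 × 200%/10⌋ = $33,184; SL = ⌊$133,320/7⌋ = $19,045 → take DB $33,184. Book value $132,736.
Year 5: DB = ⌊$132,736 × 200%/10⌋ = $26,547; SL = ⌊$100,136/6⌋ = $16,689 → take DB $26,547. Book value $106,189.
Year 6: DB = ⌊$106,189 × 200%/10⌋ = $21,237; SL = ⌊$73,589/5⌋ = $14,717 → take DB $21,237. Book value $84,952.
Year 7: DB = ⌊$84,952 × 200%/10⌋ = $16,990; SL = ⌊$52,352/4⌋ = $13,088 → take DB $16,990. Book value $67,962.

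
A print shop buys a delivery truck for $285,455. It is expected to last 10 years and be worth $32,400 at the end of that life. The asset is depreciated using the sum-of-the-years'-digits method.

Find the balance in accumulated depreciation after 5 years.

$184,040

Depreciable base = $285,455 − $32,400 = $253,055.
Sum of the years' digits = 10+9+8+7+6+5+4+3+2+1 = 55.
Year 1: $253,055 × 10/55 = $46,010. Book value $239,445.
Year 2: $253,055 × 9/55 = $41,409. Book value $198,036.
Year 3: $253,055 × 8/55 = $36,808. Book value $161,228.
Year 4: $253,055 × 7/55 = $32,207. Book value $129,021.
Year 5: $253,055 × 6/55 = $27,606. Book value $101,415.
Accumulated through year 5 = $285,455 − $101,415 = $184,040.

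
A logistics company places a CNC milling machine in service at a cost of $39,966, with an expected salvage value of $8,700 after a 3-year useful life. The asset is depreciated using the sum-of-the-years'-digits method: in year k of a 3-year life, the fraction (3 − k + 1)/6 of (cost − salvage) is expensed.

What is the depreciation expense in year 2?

$10,422

Depreciable base = $39,966 − $8,700 = $31,266.
Sum of the years' digits = 3+2+1 = 6.
Year 1: $31,266 × 3/6 = $15,633. Book value $24,333.
Year 2: $31,266 × 2/6 = $10,422. Book value $13,911.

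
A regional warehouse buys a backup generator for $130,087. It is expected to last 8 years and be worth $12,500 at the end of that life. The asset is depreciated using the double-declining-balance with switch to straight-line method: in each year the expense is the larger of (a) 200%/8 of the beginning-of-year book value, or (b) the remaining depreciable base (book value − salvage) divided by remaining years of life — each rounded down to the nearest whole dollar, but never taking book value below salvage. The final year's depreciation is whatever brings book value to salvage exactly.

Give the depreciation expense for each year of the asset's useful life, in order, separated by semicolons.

$32,521; $24,391; $18,293; $13,720; $10,290; $7,718; $5,788; $4,866

Depreciable base = $130,087 − $12,500 = $117,587.
Year 1: DB = ⌊$130,087 × 200%/8⌋ = $32,521; SL = ⌊$117,587/8⌋ = $14,698 → take DB $32,521. Book value $97,566.
Year 2: DB = ⌊$97,566 × 200%/8⌋ = $24,391; SL = ⌊$85,066/7⌋ = $12,152 → take DB $24,391. Book value $73,175.
Year 3: DB = ⌊$73,175 × 200%/8⌋ = $18,293; SL = ⌊$60,675/6⌋ = $10,112 → take DB $18,293. Book value $54,882.
Year 4: DB = ⌊$54,882 × 200%/8⌋ = $13,720; SL = ⌊$42,382/5⌋ = $8,476 → take DB $13,720. Book value $41,162.
Year 5: DB = ⌊$41,162 × 200%/8⌋ = $10,290; SL = ⌊$28,662/4⌋ = $7,165 → take DB $10,290. Book value $30,872.
Year 6: DB = ⌊$30,872 × 200%/8⌋ = $7,718; SL = ⌊$18,372/3⌋ = $6,124 → take DB $7,718. Book value $23,154.
Year 7: DB = ⌊$23,154 × 200%/8⌋ = $5,788; SL = ⌊$10,654/2⌋ = $5,327 → take DB $5,788. Book value $17,366.
Year 8 (final): $17,366 − $12,500 = $4,866. Book value $12,500.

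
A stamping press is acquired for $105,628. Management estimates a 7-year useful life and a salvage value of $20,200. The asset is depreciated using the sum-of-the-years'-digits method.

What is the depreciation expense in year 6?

$6,102

Depreciable base = $105,628 − $20,200 = $85,428.
Sum of the years' digits = 7+6+5+4+3+2+1 = 28.
Year 1: $85,428 × 7/28 = $21,357. Book value $84,271.
Year 2: $85,428 × 6/28 = $18,306. Book value $65,965.
Year 3: $85,428 × 5/28 = $15,255. Book value $50,710.
Year 4: $85,428 × 4/28 = $12,204. Book value $38,506.
Year 5: $85,428 × 3/28 = $9,153. Book value $29,353.
Year 6: $85,428 × 2/28 = $6,102. Book value $23,251.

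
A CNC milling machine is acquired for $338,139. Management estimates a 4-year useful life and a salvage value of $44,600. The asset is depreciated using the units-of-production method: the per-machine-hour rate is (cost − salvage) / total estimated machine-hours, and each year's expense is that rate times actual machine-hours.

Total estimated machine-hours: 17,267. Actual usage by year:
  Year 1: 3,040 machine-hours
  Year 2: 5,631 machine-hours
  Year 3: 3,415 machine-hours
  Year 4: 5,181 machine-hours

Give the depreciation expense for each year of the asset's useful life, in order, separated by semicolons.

Depreciable base = $338,139 − $44,600 = $293,539.
Rate = $293,539 / 17,267 machine-hours = $17 per machine-hour.
Year 1: 3,040 × $17 = $51,680. Book value $286,459.
Year 2: 5,631 × $17 = $95,727. Book value $190,732.
Year 3: 3,415 × $17 = $58,055. Book value $132,677.
Year 4: 5,181 × $17 = $88,077. Book value $44,600.

$51,680; $95,727; $58,055; $88,077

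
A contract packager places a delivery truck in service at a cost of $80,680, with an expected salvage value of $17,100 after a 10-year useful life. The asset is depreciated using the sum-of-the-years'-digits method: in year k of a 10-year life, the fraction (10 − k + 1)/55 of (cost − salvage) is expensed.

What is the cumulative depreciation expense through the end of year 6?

$52,020

Depreciable base = $80,680 − $17,100 = $63,580.
Sum of the years' digits = 10+9+8+7+6+5+4+3+2+1 = 55.
Year 1: $63,580 × 10/55 = $11,560. Book value $69,120.
Year 2: $63,580 × 9/55 = $10,404. Book value $58,716.
Year 3: $63,580 × 8/55 = $9,248. Book value $49,468.
Year 4: $63,580 × 7/55 = $8,092. Book value $41,376.
Year 5: $63,580 × 6/55 = $6,936. Book value $34,440.
Year 6: $63,580 × 5/55 = $5,780. Book value $28,660.
Accumulated through year 6 = $80,680 − $28,660 = $52,020.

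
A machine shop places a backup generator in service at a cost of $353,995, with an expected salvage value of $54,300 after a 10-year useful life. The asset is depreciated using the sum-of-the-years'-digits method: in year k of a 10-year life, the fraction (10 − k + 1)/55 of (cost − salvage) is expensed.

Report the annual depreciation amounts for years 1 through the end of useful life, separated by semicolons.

$54,490; $49,041; $43,592; $38,143; $32,694; $27,245; $21,796; $16,347; $10,898; $5,449

Depreciable base = $353,995 − $54,300 = $299,695.
Sum of the years' digits = 10+9+8+7+6+5+4+3+2+1 = 55.
Year 1: $299,695 × 10/55 = $54,490. Book value $299,505.
Year 2: $299,695 × 9/55 = $49,041. Book value $250,464.
Year 3: $299,695 × 8/55 = $43,592. Book value $206,872.
Year 4: $299,695 × 7/55 = $38,143. Book value $168,729.
Year 5: $299,695 × 6/55 = $32,694. Book value $136,035.
Year 6: $299,695 × 5/55 = $27,245. Book value $108,790.
Year 7: $299,695 × 4/55 = $21,796. Book value $86,994.
Year 8: $299,695 × 3/55 = $16,347. Book value $70,647.
Year 9: $299,695 × 2/55 = $10,898. Book value $59,749.
Year 10: $299,695 × 1/55 = $5,449. Book value $54,300.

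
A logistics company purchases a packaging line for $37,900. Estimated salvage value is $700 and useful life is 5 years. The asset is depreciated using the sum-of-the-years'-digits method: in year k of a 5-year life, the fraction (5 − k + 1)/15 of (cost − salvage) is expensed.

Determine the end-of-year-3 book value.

Depreciable base = $37,900 − $700 = $37,200.
Sum of the years' digits = 5+4+3+2+1 = 15.
Year 1: $37,200 × 5/15 = $12,400. Book value $25,500.
Year 2: $37,200 × 4/15 = $9,920. Book value $15,580.
Year 3: $37,200 × 3/15 = $7,440. Book value $8,140.

$8,140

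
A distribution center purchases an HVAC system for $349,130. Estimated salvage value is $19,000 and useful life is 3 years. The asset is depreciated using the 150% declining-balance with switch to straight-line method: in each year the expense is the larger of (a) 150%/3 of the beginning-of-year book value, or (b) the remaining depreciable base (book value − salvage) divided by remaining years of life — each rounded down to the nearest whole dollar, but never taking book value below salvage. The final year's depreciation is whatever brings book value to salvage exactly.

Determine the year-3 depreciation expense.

Depreciable base = $349,130 − $19,000 = $330,130.
Year 1: DB = ⌊$349,130 × 150%/3⌋ = $174,565; SL = ⌊$330,130/3⌋ = $110,043 → take DB $174,565. Book value $174,565.
Year 2: DB = ⌊$174,565 × 150%/3⌋ = $87,282; SL = ⌊$155,565/2⌋ = $77,782 → take DB $87,282. Book value $87,283.
Year 3 (final): $87,283 − $19,000 = $68,283. Book value $19,000.

$68,283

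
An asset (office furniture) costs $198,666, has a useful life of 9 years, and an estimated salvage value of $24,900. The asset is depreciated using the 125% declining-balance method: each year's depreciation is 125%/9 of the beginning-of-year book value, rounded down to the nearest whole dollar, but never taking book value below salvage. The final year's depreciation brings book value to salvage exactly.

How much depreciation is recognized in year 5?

Depreciable base = $198,666 − $24,900 = $173,766.
Year 1: ⌊$198,666 × 125%/9⌋ = $27,592. Book value $171,074.
Year 2: ⌊$171,074 × 125%/9⌋ = $23,760. Book value $147,314.
Year 3: ⌊$147,314 × 125%/9⌋ = $20,460. Book value $126,854.
Year 4: ⌊$126,854 × 125%/9⌋ = $17,618. Book value $109,236.
Year 5: ⌊$109,236 × 125%/9⌋ = $15,171. Book value $94,065.

$15,171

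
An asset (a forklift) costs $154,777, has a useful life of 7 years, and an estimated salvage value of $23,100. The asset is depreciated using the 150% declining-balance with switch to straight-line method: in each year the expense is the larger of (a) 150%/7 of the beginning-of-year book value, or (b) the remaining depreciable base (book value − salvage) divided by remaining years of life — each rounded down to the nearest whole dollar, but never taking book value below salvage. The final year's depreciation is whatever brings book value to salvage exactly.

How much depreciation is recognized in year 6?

$11,625

Depreciable base = $154,777 − $23,100 = $131,677.
Year 1: DB = ⌊$154,777 × 150%/7⌋ = $33,166; SL = ⌊$131,677/7⌋ = $18,811 → take DB $33,166. Book value $121,611.
Year 2: DB = ⌊$121,611 × 150%/7⌋ = $26,059; SL = ⌊$98,511/6⌋ = $16,418 → take DB $26,059. Book value $95,552.
Year 3: DB = ⌊$95,552 × 150%/7⌋ = $20,475; SL = ⌊$72,452/5⌋ = $14,490 → take DB $20,475. Book value $75,077.
Year 4: DB = ⌊$75,077 × 150%/7⌋ = $16,087; SL = ⌊$51,977/4⌋ = $12,994 → take DB $16,087. Book value $58,990.
Year 5: DB = ⌊$58,990 × 150%/7⌋ = $12,640; SL = ⌊$35,890/3⌋ = $11,963 → take DB $12,640. Book value $46,350.
Year 6: DB = ⌊$46,350 × 150%/7⌋ = $9,932; SL = ⌊$23,250/2⌋ = $11,625 → take SL $11,625. Book value $34,725.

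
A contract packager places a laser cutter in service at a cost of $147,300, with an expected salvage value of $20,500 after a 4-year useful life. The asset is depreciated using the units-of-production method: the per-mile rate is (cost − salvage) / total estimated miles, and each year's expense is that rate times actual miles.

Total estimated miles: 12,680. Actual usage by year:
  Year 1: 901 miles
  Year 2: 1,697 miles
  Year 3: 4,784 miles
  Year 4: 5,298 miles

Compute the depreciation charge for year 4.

$52,980

Depreciable base = $147,300 − $20,500 = $126,800.
Rate = $126,800 / 12,680 miles = $10 per mile.
Year 1: 901 × $10 = $9,010. Book value $138,290.
Year 2: 1,697 × $10 = $16,970. Book value $121,320.
Year 3: 4,784 × $10 = $47,840. Book value $73,480.
Year 4: 5,298 × $10 = $52,980. Book value $20,500.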